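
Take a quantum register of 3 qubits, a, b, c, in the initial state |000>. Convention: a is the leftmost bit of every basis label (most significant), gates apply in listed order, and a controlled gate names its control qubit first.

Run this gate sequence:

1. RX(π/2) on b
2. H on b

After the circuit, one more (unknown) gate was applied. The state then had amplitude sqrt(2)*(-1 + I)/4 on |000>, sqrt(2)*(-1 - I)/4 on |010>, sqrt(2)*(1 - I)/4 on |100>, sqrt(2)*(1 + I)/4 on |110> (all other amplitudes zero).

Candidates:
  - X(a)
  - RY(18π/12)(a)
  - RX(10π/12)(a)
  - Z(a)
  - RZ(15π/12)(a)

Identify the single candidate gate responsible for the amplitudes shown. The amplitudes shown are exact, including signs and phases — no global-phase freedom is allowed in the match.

The applied gate was RY(18π/12)(a).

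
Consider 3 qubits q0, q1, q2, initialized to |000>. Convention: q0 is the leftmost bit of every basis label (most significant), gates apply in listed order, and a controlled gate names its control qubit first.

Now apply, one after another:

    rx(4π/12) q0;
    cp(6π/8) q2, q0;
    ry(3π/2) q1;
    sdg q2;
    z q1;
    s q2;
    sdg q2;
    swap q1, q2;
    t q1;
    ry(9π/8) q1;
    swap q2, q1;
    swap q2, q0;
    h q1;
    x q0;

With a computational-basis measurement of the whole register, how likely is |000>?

A full measurement returns |000> with probability 3*sqrt(sqrt(2) + 2)/16 + 3/8. Key observation: steps 6-7 multiply out to the identity, so the circuit reduces to the remaining gates.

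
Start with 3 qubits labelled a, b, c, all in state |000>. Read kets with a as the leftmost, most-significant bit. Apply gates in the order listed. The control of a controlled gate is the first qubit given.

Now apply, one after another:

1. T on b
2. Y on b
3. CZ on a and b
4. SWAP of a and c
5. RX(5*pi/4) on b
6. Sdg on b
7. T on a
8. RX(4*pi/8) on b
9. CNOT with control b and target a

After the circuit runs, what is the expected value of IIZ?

The expectation value of IIZ is 1.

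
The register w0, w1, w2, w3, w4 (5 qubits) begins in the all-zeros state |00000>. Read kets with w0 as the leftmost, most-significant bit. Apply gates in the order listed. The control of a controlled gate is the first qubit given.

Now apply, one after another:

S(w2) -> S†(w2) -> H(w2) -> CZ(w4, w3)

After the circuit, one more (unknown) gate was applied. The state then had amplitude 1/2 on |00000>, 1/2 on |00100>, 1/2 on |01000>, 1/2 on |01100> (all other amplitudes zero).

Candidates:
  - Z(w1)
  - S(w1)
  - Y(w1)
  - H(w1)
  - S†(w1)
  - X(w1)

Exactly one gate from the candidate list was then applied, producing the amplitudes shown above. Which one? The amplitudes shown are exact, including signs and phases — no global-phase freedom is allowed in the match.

The unique candidate consistent with the amplitudes is H(w1).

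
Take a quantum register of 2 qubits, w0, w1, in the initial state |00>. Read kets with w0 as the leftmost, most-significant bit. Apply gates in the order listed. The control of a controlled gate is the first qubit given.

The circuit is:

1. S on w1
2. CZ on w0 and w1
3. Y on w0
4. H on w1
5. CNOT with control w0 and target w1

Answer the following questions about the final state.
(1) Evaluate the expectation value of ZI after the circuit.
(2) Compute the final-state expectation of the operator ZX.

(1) In the final state, ZI has expectation -1.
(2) In the final state, ZX has expectation -1.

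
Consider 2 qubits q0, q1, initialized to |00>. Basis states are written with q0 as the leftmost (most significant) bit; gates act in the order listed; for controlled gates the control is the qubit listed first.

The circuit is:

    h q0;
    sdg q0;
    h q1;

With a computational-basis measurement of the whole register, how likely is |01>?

A full measurement returns |01> with probability 1/4.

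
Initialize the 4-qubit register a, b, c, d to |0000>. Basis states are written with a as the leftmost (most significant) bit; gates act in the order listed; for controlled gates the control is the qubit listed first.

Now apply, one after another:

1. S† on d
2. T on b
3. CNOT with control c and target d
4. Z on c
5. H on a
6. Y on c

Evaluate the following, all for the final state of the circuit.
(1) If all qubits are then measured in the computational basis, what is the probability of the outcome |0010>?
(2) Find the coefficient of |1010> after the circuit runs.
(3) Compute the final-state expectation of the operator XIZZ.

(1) Outcome |0010> occurs with probability 1/2.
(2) |1010> carries amplitude sqrt(2)*I/2 in the final state.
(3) In the final state, XIZZ has expectation -1.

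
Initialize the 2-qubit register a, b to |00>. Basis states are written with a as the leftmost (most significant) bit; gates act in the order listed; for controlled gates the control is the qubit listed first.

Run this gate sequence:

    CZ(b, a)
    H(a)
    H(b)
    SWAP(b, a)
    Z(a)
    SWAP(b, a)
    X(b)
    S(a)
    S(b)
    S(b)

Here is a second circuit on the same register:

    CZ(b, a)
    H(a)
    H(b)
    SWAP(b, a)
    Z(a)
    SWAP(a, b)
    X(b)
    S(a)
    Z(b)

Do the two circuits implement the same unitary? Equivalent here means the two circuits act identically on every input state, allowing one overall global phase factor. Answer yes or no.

Yes, they are equivalent — the unitaries differ by at most a global phase.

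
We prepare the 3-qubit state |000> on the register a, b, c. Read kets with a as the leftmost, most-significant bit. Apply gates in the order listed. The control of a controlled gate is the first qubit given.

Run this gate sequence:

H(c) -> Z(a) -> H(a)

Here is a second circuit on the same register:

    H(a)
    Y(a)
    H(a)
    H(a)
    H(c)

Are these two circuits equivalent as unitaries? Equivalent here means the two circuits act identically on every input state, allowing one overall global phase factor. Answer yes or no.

No, they are not equivalent — no single phase factor reconciles the two unitaries.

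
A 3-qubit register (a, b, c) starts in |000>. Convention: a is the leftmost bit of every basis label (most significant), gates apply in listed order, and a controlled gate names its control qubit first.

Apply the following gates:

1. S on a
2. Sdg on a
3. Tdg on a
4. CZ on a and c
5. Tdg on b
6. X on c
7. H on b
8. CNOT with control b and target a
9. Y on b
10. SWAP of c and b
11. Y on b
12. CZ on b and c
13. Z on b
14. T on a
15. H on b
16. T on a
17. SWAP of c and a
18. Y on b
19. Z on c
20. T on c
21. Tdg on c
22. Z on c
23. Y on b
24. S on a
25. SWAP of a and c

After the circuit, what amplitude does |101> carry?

|101> carries amplitude 0 in the final state.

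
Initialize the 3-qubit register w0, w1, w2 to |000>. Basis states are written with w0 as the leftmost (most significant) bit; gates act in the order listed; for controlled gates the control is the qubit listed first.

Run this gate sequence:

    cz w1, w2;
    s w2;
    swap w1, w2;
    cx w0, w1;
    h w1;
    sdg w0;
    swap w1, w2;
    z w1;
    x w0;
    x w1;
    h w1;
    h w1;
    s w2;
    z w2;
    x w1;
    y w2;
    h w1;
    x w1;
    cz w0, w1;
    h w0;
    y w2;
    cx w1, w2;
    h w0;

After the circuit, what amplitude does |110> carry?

|110> carries amplitude I/2 in the final state.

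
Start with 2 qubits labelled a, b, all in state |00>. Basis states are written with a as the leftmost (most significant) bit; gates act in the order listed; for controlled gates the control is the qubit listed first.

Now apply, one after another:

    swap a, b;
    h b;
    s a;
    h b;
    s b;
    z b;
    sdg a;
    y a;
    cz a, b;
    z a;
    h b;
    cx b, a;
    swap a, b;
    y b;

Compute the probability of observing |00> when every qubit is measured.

The probability of measuring |00> is 1/2.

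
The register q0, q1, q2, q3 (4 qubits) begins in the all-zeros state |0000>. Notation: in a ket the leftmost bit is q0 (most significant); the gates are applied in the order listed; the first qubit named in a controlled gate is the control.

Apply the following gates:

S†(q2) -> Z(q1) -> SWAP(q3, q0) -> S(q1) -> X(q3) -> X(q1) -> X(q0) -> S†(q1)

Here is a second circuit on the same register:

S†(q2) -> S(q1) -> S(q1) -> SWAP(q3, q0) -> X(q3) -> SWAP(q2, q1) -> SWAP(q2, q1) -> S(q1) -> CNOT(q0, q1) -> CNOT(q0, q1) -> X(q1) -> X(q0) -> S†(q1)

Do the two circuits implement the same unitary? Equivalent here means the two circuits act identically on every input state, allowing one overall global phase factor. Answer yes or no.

Yes: on every input state the two circuits agree up to one overall phase factor.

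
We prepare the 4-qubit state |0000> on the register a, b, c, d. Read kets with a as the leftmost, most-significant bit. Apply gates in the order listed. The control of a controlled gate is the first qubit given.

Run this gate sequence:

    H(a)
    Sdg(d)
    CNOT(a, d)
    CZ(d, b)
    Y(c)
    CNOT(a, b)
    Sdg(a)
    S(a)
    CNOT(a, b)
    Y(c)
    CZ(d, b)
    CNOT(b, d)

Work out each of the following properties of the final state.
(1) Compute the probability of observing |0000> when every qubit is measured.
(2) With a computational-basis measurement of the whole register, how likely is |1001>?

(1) Outcome |0000> occurs with probability 1/2. Key observation: the block from step 4 through step 11 cancels to the identity and can be dropped.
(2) The probability of measuring |1001> is 1/2.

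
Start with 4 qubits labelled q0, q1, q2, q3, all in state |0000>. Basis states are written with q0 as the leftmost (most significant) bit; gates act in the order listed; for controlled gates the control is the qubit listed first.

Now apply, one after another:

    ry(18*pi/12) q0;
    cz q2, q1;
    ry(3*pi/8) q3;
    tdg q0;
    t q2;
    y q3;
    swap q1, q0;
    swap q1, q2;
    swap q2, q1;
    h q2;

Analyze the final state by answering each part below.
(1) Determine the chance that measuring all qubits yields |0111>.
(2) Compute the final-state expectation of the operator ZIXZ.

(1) Outcome |0111> occurs with probability sqrt(2 - sqrt(2))/16 + 1/8.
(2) The expectation value of ZIXZ is -sqrt(2 - sqrt(2))/2.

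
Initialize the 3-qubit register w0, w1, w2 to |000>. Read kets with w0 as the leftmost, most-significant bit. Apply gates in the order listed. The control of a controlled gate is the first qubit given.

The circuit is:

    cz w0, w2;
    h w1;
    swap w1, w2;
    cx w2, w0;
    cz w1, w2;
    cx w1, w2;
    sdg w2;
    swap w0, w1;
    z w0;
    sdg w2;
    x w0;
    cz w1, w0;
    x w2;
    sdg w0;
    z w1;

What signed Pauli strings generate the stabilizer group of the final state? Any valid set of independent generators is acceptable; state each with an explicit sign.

The stabilizer group can be generated by -IXX, -ZII, -IZZ, among other valid generating sets.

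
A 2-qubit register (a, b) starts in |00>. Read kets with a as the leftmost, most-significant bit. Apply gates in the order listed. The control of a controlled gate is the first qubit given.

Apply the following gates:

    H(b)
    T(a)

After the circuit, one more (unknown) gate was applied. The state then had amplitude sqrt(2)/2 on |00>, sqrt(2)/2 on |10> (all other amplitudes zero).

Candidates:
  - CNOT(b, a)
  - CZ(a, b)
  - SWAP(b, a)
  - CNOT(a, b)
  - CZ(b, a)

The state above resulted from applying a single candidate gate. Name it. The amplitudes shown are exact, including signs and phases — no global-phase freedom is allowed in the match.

The unique candidate consistent with the amplitudes is SWAP(b, a).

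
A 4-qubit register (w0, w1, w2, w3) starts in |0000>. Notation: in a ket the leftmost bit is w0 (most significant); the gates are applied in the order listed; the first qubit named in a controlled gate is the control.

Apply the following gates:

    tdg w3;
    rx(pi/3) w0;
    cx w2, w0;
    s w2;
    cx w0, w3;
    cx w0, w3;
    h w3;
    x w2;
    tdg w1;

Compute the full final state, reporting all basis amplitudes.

After the circuit, the state carries amplitude sqrt(6)/4 on |0010>, sqrt(6)/4 on |0011>, -sqrt(2)*I/4 on |1010>, -sqrt(2)*I/4 on |1011>, and 0 on every other basis state. Key observation: steps 5-6 multiply out to the identity, so the circuit reduces to the remaining gates.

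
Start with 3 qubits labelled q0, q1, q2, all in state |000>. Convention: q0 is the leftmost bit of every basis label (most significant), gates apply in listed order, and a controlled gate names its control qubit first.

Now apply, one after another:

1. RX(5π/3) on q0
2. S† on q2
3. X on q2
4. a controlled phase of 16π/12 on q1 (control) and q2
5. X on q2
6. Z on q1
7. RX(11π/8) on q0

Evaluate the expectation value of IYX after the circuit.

The observable IYX averages to 0.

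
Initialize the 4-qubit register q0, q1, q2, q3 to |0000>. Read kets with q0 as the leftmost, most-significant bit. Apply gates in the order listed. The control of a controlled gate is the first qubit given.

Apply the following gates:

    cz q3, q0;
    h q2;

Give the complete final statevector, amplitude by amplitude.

After the circuit, the state carries amplitude sqrt(2)/2 on |0000>, sqrt(2)/2 on |0010>, and 0 on every other basis state.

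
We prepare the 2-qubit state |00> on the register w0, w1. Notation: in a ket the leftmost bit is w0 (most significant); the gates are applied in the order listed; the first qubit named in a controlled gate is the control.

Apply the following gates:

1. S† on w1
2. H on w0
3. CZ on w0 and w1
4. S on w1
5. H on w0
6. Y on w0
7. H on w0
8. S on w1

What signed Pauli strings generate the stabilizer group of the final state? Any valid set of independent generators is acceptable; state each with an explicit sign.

One valid set of independent stabilizer generators is -XI, +IZ (any independent generating set of the same group is equally correct).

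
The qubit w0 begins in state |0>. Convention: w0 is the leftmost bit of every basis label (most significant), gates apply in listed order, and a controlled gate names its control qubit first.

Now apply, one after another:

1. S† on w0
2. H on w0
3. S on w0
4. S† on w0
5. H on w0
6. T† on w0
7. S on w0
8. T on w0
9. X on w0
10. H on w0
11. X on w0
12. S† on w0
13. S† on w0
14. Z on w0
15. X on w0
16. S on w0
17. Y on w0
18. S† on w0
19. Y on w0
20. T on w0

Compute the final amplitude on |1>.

|1> carries amplitude -sqrt(2)*exp(3*I*pi/4)/2 in the final state.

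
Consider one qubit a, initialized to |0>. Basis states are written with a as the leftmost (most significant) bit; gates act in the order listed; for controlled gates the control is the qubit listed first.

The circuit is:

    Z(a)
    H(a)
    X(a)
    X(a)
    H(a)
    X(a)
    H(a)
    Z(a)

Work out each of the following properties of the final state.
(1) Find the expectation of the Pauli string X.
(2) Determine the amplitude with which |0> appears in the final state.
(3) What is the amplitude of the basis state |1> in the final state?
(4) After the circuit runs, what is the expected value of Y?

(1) In the final state, X has expectation 1.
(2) |0> carries amplitude sqrt(2)/2 in the final state.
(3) |1> carries amplitude sqrt(2)/2 in the final state.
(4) The expectation value of Y is 0.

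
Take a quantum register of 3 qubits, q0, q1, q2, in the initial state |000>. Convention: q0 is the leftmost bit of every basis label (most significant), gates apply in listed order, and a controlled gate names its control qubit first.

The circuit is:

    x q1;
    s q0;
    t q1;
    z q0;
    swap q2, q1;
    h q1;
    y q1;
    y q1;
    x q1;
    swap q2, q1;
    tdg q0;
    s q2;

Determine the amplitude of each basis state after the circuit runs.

After the circuit, the state carries amplitude sqrt(2)*exp(I*pi/4)/2 on |010>, sqrt(2)*exp(3*I*pi/4)/2 on |011>, and 0 on every other basis state.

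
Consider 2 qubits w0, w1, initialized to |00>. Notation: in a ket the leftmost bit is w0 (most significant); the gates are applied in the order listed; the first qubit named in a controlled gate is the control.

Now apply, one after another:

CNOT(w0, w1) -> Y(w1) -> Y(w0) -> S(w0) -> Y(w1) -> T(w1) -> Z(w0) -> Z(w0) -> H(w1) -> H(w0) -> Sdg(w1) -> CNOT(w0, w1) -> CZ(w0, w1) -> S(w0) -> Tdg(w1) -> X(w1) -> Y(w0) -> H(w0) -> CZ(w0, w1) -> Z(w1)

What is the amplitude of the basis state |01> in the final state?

The final state's coefficient on |01> equals sqrt(2)*I/2.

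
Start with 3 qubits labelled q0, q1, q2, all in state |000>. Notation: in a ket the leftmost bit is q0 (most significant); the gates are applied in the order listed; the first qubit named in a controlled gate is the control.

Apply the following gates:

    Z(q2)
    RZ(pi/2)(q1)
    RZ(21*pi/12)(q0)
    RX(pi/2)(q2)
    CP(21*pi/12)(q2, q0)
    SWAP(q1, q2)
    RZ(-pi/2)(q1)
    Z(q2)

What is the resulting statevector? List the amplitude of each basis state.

After the circuit, the state carries amplitude -sqrt(2)*exp(I*pi/8)/2 on |000>, sqrt(2)*exp(I*pi/8)/2 on |010>, and 0 on every other basis state.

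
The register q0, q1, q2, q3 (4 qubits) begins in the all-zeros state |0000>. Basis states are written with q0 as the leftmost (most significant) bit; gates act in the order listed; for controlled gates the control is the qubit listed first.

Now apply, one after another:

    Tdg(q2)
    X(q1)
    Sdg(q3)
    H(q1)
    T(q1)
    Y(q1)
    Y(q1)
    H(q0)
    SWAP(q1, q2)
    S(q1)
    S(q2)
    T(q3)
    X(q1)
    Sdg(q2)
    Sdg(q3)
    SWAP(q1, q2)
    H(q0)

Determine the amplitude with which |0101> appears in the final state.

|0101> carries amplitude 0 in the final state.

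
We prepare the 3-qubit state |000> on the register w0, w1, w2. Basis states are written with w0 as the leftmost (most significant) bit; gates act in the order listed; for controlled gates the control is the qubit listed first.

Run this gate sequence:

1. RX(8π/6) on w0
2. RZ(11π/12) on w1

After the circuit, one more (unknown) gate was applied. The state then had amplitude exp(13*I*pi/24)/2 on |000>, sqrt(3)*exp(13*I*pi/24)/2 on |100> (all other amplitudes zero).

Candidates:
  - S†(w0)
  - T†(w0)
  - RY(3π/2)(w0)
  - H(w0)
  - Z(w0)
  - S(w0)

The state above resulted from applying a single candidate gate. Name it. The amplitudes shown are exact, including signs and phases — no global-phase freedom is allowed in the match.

The applied gate was S†(w0).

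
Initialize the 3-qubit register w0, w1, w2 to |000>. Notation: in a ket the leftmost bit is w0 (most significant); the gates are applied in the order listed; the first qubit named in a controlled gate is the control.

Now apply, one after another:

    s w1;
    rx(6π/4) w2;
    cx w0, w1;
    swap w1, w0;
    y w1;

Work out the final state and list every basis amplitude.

After the circuit, the state carries amplitude -sqrt(2)*I/2 on |010>, sqrt(2)/2 on |011>, and 0 on every other basis state.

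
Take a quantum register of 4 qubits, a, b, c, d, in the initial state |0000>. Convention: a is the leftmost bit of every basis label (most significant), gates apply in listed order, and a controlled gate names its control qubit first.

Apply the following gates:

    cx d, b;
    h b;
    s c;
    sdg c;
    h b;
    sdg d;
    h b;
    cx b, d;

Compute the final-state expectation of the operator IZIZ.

The expectation value of IZIZ is 1. Key observation: the block from step 2 through step 5 cancels to the identity and can be dropped.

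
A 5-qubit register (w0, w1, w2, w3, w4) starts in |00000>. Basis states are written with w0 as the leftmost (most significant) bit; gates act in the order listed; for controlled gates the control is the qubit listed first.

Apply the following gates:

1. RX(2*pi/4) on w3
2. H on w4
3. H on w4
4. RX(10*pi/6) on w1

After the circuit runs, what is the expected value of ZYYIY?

In the final state, ZYYIY has expectation 0. Key observation: steps 2-3 multiply out to the identity, so the circuit reduces to the remaining gates.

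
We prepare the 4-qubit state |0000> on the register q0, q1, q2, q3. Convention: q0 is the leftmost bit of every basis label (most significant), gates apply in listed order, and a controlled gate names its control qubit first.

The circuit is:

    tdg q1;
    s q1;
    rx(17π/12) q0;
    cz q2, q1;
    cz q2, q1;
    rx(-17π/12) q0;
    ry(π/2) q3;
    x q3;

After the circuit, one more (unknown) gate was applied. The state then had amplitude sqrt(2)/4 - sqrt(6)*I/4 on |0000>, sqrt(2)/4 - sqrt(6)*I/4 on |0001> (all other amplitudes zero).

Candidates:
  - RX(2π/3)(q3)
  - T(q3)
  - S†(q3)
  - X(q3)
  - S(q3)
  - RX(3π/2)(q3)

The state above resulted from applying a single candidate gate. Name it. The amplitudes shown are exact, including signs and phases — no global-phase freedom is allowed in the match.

The unique candidate consistent with the amplitudes is RX(2π/3)(q3). Key observation: gates 3-6 undo each other exactly, leaving only the rest of the circuit to track.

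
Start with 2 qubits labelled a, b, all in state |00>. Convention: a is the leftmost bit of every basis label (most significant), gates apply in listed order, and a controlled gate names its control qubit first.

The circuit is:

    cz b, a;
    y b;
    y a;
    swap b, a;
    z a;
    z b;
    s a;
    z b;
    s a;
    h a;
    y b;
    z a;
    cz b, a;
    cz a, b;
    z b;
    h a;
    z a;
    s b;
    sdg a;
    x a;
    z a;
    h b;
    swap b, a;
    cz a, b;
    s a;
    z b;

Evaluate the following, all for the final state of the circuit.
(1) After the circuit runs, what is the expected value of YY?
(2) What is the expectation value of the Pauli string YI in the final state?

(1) The observable YY averages to 0.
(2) In the final state, YI has expectation -1.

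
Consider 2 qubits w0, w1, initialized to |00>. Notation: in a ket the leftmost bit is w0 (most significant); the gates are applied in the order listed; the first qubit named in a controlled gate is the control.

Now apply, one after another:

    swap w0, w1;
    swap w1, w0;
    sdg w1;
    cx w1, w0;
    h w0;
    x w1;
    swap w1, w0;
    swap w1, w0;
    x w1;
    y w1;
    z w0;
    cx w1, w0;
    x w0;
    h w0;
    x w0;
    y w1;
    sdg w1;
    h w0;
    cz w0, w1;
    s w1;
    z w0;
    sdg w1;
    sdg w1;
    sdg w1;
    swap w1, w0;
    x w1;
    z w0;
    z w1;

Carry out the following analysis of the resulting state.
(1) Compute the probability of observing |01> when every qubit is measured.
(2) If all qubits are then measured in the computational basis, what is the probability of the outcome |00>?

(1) The probability of measuring |01> is 1/2. Key observation: the block from step 6 through step 9 cancels to the identity and can be dropped.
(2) The probability of measuring |00> is 1/2.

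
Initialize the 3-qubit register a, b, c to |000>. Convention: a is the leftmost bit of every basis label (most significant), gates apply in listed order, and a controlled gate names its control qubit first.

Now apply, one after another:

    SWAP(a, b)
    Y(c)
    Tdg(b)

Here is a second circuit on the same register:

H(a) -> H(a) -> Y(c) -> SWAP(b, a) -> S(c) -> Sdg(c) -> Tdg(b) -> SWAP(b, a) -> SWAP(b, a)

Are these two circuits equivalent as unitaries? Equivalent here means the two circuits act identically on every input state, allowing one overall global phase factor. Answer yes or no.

Yes — the two circuits implement the same unitary up to a global phase.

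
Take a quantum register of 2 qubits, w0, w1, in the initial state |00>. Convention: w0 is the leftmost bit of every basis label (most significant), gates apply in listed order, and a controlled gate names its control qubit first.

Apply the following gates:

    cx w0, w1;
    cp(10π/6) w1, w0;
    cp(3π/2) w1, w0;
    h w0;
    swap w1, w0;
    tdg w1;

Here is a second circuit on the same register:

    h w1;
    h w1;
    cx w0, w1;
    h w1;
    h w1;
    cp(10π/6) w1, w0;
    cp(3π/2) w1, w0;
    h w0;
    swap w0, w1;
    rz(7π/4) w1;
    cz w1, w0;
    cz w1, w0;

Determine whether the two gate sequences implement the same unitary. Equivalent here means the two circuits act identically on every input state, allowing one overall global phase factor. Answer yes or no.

Yes — the two circuits implement the same unitary up to a global phase.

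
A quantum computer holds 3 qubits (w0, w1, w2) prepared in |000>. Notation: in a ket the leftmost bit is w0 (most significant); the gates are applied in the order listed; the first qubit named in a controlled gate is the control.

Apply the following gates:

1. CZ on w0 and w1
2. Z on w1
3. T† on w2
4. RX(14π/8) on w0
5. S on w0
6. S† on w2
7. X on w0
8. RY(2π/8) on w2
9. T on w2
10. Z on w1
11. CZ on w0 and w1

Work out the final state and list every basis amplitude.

The final amplitudes are sqrt(2)/4 on |000>, (2 - sqrt(2))*exp(I*pi/4)/4 on |001>, 0 on |010>, 0 on |011>, -1/2 - sqrt(2)/4 on |100>, -sqrt(2)*exp(I*pi/4)/4 on |101>, 0 on |110>, 0 on |111>.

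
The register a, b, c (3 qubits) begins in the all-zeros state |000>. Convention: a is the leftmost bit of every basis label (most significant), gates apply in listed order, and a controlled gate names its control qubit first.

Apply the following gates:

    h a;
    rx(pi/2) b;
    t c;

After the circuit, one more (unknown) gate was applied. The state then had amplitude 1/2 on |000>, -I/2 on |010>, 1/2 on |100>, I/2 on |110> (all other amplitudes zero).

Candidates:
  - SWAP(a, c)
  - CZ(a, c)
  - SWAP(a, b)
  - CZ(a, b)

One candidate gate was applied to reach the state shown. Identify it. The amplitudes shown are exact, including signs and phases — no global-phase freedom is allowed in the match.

The applied gate was CZ(a, b).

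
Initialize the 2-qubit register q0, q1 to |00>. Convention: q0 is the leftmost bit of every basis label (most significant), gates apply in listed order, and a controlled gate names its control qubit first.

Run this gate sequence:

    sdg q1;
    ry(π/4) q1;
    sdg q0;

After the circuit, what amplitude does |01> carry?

The final state's coefficient on |01> equals sqrt(2 - sqrt(2))/2.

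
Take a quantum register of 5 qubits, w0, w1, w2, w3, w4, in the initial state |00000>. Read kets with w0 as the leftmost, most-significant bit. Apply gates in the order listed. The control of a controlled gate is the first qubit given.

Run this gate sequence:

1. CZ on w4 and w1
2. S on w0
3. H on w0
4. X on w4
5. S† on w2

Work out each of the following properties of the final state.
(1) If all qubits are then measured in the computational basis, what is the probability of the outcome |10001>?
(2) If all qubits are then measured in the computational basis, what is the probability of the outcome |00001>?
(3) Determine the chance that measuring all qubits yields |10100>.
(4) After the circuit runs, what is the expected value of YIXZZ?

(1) Outcome |10001> occurs with probability 1/2.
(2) Outcome |00001> occurs with probability 1/2.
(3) A full measurement returns |10100> with probability 0.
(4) The expectation value of YIXZZ is 0.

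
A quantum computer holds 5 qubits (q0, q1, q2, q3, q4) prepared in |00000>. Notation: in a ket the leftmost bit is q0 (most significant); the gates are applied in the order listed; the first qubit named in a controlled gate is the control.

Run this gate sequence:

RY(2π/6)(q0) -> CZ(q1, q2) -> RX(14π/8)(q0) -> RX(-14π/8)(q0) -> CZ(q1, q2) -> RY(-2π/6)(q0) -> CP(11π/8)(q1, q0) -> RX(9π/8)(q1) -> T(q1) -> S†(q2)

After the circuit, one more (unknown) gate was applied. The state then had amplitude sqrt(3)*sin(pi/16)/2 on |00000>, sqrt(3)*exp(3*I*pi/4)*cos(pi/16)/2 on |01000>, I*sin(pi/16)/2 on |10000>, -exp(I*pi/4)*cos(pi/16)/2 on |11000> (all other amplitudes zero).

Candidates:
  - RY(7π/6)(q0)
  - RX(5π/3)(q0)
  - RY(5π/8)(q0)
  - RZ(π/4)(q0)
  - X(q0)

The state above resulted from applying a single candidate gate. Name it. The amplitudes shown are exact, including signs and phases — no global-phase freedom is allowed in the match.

It was RX(5π/3)(q0) that produced the state shown. Key observation: gates 1-6 undo each other exactly, leaving only the rest of the circuit to track.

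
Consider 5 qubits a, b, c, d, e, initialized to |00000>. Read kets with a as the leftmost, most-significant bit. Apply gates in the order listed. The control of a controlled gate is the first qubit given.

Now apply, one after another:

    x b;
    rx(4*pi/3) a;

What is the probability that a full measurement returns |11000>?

Outcome |11000> occurs with probability 3/4.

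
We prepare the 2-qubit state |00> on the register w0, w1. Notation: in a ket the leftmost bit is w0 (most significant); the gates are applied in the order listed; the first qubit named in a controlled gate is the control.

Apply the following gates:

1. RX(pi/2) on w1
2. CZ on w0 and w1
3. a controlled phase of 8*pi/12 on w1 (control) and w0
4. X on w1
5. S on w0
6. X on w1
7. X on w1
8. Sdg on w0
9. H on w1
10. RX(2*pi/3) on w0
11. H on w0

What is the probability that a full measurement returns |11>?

The probability of measuring |11> is 1/4. Key observation: steps 6-7 multiply out to the identity, so the circuit reduces to the remaining gates.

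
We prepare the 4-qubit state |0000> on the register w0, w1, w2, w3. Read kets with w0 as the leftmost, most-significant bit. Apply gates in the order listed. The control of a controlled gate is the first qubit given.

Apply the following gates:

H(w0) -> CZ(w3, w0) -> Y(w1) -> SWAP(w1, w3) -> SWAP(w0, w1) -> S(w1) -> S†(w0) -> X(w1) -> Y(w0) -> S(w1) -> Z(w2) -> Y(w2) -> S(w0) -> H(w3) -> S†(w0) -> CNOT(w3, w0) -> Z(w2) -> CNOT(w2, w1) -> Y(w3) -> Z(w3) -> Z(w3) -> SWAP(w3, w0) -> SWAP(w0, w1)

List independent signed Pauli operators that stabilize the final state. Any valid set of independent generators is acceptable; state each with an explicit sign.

One valid set of independent stabilizer generators is +XIII, +IXIX, +IZIZ, -IIZI (any independent generating set of the same group is equally correct).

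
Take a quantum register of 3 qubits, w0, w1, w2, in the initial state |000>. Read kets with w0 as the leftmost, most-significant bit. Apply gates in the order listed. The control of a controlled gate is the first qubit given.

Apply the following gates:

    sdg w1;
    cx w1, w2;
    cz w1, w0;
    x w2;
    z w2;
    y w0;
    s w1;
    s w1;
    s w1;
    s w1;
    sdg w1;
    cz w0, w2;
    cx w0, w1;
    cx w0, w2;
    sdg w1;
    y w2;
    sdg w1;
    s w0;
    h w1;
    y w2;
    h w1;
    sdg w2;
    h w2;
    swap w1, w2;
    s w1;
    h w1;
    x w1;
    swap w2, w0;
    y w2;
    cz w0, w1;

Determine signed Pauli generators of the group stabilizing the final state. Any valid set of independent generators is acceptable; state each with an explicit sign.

The stabilizer group can be generated by -IYI, -ZII, +IIZ, among other valid generating sets. Key observation: steps 7-10 multiply out to the identity, so the circuit reduces to the remaining gates.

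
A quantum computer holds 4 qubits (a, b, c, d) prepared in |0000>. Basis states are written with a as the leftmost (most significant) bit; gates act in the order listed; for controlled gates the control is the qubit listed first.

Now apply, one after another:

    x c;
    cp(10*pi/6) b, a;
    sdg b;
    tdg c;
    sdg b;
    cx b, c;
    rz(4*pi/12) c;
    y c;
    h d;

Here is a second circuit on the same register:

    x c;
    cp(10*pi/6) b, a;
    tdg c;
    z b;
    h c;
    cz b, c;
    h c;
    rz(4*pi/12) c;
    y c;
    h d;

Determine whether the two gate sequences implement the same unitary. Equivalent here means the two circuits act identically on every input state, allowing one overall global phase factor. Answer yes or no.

Yes, they are equivalent — the unitaries differ by at most a global phase.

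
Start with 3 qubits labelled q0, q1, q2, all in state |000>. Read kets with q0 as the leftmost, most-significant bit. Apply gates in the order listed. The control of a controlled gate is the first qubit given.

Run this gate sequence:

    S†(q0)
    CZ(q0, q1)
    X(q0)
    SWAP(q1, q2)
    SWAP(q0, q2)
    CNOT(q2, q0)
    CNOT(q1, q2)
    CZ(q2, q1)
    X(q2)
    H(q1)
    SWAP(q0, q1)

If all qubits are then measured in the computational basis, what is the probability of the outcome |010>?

The probability of measuring |010> is 1/2.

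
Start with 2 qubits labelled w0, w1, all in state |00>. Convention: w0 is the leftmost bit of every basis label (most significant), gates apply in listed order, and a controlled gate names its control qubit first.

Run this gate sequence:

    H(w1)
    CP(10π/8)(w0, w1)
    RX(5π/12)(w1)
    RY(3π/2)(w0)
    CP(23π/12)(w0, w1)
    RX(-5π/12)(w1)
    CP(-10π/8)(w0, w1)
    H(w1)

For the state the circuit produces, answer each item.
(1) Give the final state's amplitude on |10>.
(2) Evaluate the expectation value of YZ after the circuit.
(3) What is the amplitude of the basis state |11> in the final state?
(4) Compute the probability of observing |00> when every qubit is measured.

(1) The final state's coefficient on |10> equals -1/16 + sqrt(6)*sqrt(1/2 - sqrt(2)/4)*sqrt(sqrt(2)/4 + 1/2)/8 + sqrt(2)/8 - sqrt(3)*I/16 + sqrt(3)*I*exp(3*I*pi/4)/16 - sqrt(6)*sqrt(1/2 - sqrt(2)/4)*sqrt(sqrt(2)/4 + 1/2)*exp(3*I*pi/4)/8 - sqrt(2)*I*sqrt(1/2 - sqrt(2)/4)*sqrt(sqrt(2)/4 + 1/2)/8 - exp(2*I*pi/3)/16 + sqrt(2)*exp(-I*pi/12)/8 + sqrt(2)*I*sqrt(1/2 - sqrt(2)/4)*sqrt(sqrt(2)/4 + 1/2)*exp(3*I*pi/4)/8 + exp(-I*pi/12)/16 - sqrt(6)*sqrt(1/2 - sqrt(2)/4)*sqrt(sqrt(2)/4 + 1/2)*exp(-I*pi/12)/8 - sqrt(2)*I*sqrt(1/2 - sqrt(2)/4)*sqrt(sqrt(2)/4 + 1/2)*exp(2*I*pi/3)/8 + exp(3*I*pi/4)/16 - sqrt(3)*I*exp(2*I*pi/3)/16 + sqrt(2)*I*sqrt(1/2 - sqrt(2)/4)*sqrt(sqrt(2)/4 + 1/2)*exp(-I*pi/12)/8 + sqrt(6)*sqrt(1/2 - sqrt(2)/4)*sqrt(sqrt(2)/4 + 1/2)*exp(2*I*pi/3)/8 + sqrt(3)*I*exp(-I*pi/12)/16 + sqrt(2)*exp(3*I*pi/4)/8 + sqrt(2)*exp(2*I*pi/3)/8.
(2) The expectation value of YZ is -sqrt(2)/4 - 1/4 + sqrt(6)/8.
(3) The final state's coefficient on |11> equals -1/16 + sqrt(6)*sqrt(1/2 - sqrt(2)/4)*sqrt(sqrt(2)/4 + 1/2)/8 + sqrt(2)/8 - sqrt(2)*exp(2*I*pi/3)/8 - sqrt(2)*exp(3*I*pi/4)/8 - sqrt(3)*I/16 - sqrt(6)*sqrt(1/2 - sqrt(2)/4)*sqrt(sqrt(2)/4 + 1/2)*exp(2*I*pi/3)/8 - sqrt(2)*I*sqrt(1/2 - sqrt(2)/4)*sqrt(sqrt(2)/4 + 1/2)/8 + sqrt(3)*I*exp(2*I*pi/3)/16 + sqrt(2)*exp(-I*pi/12)/8 - exp(3*I*pi/4)/16 + sqrt(2)*I*sqrt(1/2 - sqrt(2)/4)*sqrt(sqrt(2)/4 + 1/2)*exp(2*I*pi/3)/8 + exp(-I*pi/12)/16 - sqrt(6)*sqrt(1/2 - sqrt(2)/4)*sqrt(sqrt(2)/4 + 1/2)*exp(-I*pi/12)/8 - sqrt(2)*I*sqrt(1/2 - sqrt(2)/4)*sqrt(sqrt(2)/4 + 1/2)*exp(3*I*pi/4)/8 + exp(2*I*pi/3)/16 + sqrt(2)*I*sqrt(1/2 - sqrt(2)/4)*sqrt(sqrt(2)/4 + 1/2)*exp(-I*pi/12)/8 + sqrt(6)*sqrt(1/2 - sqrt(2)/4)*sqrt(sqrt(2)/4 + 1/2)*exp(3*I*pi/4)/8 - sqrt(3)*I*exp(3*I*pi/4)/16 + sqrt(3)*I*exp(-I*pi/12)/16.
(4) The probability of measuring |00> is 1/2.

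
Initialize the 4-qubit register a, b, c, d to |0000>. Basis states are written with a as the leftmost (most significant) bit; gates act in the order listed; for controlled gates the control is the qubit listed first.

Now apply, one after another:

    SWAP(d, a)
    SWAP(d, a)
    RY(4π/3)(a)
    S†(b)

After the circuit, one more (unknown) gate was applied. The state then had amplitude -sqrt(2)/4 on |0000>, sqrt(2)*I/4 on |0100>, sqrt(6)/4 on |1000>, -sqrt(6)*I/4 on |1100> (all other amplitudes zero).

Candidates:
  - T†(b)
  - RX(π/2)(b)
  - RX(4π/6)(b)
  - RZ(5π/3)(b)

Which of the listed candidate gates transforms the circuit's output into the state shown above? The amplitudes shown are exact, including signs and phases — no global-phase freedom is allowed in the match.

The unique candidate consistent with the amplitudes is RX(π/2)(b). Key observation: the block from step 1 through step 2 cancels to the identity and can be dropped.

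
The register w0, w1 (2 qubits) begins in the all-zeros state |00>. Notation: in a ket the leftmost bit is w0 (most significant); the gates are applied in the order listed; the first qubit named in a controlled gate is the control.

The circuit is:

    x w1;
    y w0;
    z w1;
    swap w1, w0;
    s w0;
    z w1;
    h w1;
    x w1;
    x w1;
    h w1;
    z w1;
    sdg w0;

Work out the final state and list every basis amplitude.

The final amplitudes are -I on |11>, and 0 on every other basis state.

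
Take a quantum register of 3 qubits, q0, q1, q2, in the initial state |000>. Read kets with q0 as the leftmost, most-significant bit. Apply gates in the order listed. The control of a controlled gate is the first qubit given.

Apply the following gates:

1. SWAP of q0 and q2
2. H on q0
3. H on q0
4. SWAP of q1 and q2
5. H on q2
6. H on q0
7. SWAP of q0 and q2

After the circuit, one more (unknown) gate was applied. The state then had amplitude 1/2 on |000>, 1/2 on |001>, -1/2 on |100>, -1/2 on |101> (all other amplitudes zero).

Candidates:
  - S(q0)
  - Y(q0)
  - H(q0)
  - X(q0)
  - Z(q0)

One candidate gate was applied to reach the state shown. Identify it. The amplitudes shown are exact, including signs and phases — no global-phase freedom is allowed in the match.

The applied gate was Z(q0).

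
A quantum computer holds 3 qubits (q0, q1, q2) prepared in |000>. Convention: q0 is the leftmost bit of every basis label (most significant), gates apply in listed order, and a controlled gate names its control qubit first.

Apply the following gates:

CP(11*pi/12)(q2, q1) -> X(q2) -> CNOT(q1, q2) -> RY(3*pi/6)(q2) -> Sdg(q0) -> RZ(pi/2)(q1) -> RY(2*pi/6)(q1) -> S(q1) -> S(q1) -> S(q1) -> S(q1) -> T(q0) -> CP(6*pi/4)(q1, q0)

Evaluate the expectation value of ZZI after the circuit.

The observable ZZI averages to 1/2.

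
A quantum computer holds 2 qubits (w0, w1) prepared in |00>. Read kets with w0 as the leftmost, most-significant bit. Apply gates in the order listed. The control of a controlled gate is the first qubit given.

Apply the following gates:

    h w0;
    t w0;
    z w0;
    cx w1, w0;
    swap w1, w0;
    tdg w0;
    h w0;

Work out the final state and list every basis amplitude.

The final amplitudes are 1/2 on |00>, -exp(I*pi/4)/2 on |01>, 1/2 on |10>, -exp(I*pi/4)/2 on |11>.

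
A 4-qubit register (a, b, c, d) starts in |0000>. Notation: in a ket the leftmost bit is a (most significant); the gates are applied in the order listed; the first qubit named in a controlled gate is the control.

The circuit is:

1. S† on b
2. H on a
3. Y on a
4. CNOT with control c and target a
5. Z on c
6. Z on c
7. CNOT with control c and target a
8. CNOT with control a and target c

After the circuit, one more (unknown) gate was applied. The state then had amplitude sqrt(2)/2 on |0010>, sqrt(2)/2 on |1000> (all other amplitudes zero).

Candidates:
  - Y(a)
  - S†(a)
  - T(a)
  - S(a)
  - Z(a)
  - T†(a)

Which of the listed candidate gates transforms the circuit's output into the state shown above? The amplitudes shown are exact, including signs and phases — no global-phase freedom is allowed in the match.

It was Y(a) that produced the state shown.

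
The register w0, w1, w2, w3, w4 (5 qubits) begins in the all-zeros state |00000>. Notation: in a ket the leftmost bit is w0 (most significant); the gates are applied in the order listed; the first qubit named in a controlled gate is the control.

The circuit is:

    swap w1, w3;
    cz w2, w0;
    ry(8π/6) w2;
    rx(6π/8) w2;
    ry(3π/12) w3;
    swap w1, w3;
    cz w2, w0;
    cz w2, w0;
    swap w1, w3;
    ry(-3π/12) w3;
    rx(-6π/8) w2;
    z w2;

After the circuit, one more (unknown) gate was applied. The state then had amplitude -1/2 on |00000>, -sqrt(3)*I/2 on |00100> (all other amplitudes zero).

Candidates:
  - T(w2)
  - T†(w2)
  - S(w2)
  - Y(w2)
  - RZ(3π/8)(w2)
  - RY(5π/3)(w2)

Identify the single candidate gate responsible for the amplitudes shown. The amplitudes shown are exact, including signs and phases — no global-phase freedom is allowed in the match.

The unique candidate consistent with the amplitudes is S(w2). Key observation: the block from step 4 through step 11 cancels to the identity and can be dropped.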